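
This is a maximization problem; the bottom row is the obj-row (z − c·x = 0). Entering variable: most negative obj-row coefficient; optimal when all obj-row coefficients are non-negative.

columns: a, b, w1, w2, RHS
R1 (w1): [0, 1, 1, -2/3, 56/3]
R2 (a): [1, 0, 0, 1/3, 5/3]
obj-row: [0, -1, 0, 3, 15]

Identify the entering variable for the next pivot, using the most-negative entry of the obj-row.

b

Negative obj-row entries: b: -1.
The most negative is -1 in column b, so b enters.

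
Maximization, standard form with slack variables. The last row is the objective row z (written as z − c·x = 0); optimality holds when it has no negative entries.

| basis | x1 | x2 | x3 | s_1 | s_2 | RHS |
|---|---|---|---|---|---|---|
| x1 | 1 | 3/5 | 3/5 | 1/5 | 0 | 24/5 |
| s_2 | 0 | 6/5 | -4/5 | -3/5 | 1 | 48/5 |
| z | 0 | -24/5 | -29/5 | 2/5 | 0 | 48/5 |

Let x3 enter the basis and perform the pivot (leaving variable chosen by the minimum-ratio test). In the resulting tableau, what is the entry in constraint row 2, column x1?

Ratio test on column x3 — row 1: (24/5)/(3/5) = 8; row 2: entry -4/5 ≤ 0. Minimum is 8 at row 1 (x1 leaves); pivot element 3/5.
Divide row 1 by 3/5; eliminate column x3 from the other rows.
Row 2 update in column x1: 0 − (-4/5)·(5/3) = 4/3.

4/3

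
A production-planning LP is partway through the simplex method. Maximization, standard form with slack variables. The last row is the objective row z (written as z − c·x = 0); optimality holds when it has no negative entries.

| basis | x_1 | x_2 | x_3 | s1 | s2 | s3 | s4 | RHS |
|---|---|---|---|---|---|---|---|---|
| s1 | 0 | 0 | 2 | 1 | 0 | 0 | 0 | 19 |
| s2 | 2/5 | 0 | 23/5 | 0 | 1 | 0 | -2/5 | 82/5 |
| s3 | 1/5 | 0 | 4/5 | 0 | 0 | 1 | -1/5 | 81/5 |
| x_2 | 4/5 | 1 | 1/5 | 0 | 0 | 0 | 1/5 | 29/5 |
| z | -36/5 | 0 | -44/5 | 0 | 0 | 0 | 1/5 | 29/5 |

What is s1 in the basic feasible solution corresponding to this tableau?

s1 is basic (row 1); its value is the RHS of that row, 19.

19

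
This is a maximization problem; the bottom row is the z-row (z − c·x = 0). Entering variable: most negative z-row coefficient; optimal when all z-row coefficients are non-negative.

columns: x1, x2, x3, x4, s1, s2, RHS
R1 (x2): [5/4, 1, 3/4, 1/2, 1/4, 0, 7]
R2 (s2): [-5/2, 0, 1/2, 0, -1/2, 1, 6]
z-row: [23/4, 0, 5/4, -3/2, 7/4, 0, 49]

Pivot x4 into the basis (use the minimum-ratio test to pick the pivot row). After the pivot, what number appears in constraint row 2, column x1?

Ratio test on column x4 — row 1: 7/(1/2) = 14; row 2: entry 0 ≤ 0. Minimum is 14 at row 1 (x2 leaves); pivot element 1/2.
Divide row 1 by 1/2; eliminate column x4 from the other rows.
Row 2 update in column x1: -5/2 − 0·(5/2) = -5/2.

-5/2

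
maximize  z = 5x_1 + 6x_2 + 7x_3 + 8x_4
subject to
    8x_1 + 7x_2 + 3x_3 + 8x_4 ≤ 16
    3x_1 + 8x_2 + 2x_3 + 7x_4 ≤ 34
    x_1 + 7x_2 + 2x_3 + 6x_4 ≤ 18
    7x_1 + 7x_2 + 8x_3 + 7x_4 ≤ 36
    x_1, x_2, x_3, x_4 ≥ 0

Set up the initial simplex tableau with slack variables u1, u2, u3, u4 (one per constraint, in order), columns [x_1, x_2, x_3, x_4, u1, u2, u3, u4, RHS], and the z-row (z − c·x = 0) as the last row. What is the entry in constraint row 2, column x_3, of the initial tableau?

2

Constraint 2 has coefficient 2 on x_3.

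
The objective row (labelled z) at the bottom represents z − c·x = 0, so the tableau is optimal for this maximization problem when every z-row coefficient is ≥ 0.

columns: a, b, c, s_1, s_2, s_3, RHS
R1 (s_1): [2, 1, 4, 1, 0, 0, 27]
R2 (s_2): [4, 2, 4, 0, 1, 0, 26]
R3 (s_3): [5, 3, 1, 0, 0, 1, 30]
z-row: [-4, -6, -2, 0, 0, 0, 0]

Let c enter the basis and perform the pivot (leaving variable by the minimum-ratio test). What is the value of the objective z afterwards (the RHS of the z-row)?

Ratio test on column c — row 1: 27/4 = 27/4; row 2: 26/4 = 13/2; row 3: 30/1 = 30. Minimum is 13/2 at row 2 (s_2 leaves); pivot element 4.
Pivot on row 2; the z-row RHS becomes 0 − (-2)·(13/2) = 13.

13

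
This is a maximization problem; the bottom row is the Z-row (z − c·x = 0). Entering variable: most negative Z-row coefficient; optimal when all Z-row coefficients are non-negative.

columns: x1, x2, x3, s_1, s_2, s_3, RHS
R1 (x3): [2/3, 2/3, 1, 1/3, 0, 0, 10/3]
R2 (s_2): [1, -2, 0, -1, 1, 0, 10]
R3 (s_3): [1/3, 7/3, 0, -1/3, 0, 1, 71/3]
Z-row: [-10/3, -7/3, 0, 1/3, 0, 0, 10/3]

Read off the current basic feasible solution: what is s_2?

10

s_2 is basic (row 2); its value is the RHS of that row, 10.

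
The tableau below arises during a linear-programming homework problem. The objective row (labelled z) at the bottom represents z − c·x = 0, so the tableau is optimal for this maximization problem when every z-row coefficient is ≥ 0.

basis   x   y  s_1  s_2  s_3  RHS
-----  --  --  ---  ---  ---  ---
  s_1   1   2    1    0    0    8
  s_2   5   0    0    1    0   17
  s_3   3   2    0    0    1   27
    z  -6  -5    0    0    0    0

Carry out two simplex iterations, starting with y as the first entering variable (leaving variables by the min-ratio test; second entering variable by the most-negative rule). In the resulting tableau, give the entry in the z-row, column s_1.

5/2

Ratio test on column y — row 1: 8/2 = 4; row 2: entry 0 ≤ 0; row 3: 27/2 = 27/2. Minimum is 4 at row 1 (s_1 leaves); pivot element 2.
Divide row 1 by 2; eliminate column y from the other rows.
Second iteration: most negative z-row entry is -7/2 in column x, so x enters.
Ratio test on column x — row 1: 4/(1/2) = 8; row 2: 17/5 = 17/5; row 3: 19/2 = 19/2. Minimum is 17/5 at row 2 (s_2 leaves); pivot element 5.
Divide row 2 by 5; eliminate column x from the other rows.
After both pivots, the entry at the z-row, column s_1 is 5/2.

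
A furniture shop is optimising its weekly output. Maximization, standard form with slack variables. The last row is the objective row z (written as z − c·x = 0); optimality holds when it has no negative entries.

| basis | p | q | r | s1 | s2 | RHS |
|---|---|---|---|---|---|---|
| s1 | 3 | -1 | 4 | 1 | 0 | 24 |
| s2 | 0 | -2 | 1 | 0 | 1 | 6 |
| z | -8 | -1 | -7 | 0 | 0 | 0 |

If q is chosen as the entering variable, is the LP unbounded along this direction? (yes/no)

yes

Every constraint-row entry in column q is ≤ 0, so increasing q is unbounded.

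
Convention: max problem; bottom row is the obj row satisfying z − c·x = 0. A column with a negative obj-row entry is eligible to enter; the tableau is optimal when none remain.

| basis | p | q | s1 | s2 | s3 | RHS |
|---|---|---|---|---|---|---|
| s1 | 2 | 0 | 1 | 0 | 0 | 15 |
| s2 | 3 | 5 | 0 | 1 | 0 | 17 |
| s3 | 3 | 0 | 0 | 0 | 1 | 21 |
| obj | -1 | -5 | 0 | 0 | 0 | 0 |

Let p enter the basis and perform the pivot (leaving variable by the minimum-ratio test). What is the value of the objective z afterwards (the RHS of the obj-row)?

17/3

Ratio test on column p — row 1: 15/2 = 15/2; row 2: 17/3 = 17/3; row 3: 21/3 = 7. Minimum is 17/3 at row 2 (s2 leaves); pivot element 3.
Pivot on row 2; the obj-row RHS becomes 0 − (-1)·(17/3) = 17/3.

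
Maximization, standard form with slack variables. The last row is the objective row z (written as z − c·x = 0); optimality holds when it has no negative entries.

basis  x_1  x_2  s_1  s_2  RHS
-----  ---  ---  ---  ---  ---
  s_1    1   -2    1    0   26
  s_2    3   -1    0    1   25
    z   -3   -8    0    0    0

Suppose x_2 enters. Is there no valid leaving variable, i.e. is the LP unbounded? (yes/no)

yes

Every constraint-row entry in column x_2 is ≤ 0, so increasing x_2 is unbounded.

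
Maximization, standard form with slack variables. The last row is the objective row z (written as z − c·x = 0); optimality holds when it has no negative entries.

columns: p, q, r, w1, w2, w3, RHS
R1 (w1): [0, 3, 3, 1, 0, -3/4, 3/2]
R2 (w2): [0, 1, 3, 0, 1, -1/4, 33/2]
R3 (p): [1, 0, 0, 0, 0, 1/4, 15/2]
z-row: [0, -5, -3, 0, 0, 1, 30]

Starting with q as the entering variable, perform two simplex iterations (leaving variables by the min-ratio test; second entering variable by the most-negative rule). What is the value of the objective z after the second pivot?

40

Ratio test on column q — row 1: (3/2)/3 = 1/2; row 2: (33/2)/1 = 33/2; row 3: entry 0 ≤ 0. Minimum is 1/2 at row 1 (w1 leaves); pivot element 3.
Pivot on row 1; the z-row RHS becomes 30 − (-5)·(1/2) = 65/2.
Next entering variable (most negative z-row entry -1/4): w3.
Ratio test on column w3 — row 1: entry -1/4 ≤ 0; row 2: entry 0 ≤ 0; row 3: (15/2)/(1/4) = 30. Minimum is 30 at row 3 (p leaves); pivot element 1/4.
After the second pivot the z-row RHS is 65/2 − (-1/4)·30 = 40.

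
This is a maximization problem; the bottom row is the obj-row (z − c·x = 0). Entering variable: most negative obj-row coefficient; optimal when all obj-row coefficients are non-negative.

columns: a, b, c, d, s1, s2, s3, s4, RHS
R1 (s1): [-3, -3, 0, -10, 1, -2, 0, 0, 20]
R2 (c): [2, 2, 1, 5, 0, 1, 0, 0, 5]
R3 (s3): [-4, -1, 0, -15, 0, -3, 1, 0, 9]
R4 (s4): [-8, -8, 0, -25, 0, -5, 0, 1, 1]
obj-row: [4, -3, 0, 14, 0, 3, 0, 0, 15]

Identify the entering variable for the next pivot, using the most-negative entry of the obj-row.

b

Negative obj-row entries: b: -3.
The most negative is -3 in column b, so b enters.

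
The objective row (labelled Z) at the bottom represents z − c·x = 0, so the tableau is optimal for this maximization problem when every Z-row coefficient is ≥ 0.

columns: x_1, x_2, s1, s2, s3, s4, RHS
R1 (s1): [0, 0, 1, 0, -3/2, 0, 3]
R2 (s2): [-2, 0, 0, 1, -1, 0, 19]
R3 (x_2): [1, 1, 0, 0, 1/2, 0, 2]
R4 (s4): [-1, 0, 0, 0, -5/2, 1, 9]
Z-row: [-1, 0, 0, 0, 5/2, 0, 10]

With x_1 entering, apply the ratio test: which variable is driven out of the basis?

x_2

Column x_1 entries and ratios — s1: 0 ≤ 0, skip; s2: -2 ≤ 0, skip; x_2: 2/1 = 2; s4: -1 ≤ 0, skip.
Smallest ratio is 2 in the row of x_2, so x_2 leaves.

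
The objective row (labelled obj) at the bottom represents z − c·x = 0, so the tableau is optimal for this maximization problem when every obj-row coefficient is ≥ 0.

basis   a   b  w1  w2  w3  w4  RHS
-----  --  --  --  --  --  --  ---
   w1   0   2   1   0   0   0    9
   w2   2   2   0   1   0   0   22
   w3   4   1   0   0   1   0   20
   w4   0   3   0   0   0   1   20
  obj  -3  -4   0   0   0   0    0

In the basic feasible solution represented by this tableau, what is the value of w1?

w1 is basic (row 1); its value is the RHS of that row, 9.

9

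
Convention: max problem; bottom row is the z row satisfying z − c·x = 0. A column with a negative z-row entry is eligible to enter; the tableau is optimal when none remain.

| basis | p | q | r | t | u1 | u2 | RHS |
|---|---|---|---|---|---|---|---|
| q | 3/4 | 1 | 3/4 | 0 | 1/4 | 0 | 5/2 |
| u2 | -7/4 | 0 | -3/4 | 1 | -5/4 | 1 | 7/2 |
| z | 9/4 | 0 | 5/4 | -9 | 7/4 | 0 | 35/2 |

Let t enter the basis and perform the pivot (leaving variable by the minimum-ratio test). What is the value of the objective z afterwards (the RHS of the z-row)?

Ratio test on column t — row 1: entry 0 ≤ 0; row 2: (7/2)/1 = 7/2. Minimum is 7/2 at row 2 (u2 leaves); pivot element 1.
Pivot on row 2; the z-row RHS becomes 35/2 − (-9)·(7/2) = 49.

49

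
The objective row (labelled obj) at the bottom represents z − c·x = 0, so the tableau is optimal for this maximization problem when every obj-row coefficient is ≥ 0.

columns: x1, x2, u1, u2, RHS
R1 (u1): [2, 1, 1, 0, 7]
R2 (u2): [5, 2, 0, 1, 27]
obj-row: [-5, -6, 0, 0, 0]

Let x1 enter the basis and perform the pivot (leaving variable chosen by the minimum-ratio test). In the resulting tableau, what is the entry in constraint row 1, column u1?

1/2

Ratio test on column x1 — row 1: 7/2 = 7/2; row 2: 27/5 = 27/5. Minimum is 7/2 at row 1 (u1 leaves); pivot element 2.
Divide row 1 by 2; eliminate column x1 from the other rows.
In the new row 1, the u1 entry is the old entry divided by the pivot: 1/2 = 1/2.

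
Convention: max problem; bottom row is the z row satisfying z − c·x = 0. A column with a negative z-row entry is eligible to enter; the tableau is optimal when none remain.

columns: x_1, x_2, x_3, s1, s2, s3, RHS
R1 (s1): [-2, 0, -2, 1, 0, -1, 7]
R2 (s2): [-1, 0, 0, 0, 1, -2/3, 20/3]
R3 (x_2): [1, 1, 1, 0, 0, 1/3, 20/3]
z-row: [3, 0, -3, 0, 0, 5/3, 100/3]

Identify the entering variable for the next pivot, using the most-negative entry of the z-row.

x_3

Negative z-row entries: x_3: -3.
The most negative is -3 in column x_3, so x_3 enters.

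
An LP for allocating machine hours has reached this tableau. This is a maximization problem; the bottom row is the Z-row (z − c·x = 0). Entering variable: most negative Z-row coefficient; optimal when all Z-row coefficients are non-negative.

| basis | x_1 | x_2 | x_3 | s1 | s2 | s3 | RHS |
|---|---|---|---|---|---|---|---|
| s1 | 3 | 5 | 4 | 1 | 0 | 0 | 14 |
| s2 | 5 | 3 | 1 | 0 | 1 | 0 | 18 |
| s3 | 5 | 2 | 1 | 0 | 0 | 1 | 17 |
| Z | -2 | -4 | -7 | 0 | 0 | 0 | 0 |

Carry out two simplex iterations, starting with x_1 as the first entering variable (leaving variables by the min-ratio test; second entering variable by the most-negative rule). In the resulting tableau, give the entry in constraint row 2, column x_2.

1

Ratio test on column x_1 — row 1: 14/3 = 14/3; row 2: 18/5 = 18/5; row 3: 17/5 = 17/5. Minimum is 17/5 at row 3 (s3 leaves); pivot element 5.
Divide row 3 by 5; eliminate column x_1 from the other rows.
Second iteration: most negative Z-row entry is -33/5 in column x_3, so x_3 enters.
Ratio test on column x_3 — row 1: (19/5)/(17/5) = 19/17; row 2: entry 0 ≤ 0; row 3: (17/5)/(1/5) = 17. Minimum is 19/17 at row 1 (s1 leaves); pivot element 17/5.
Divide row 1 by 17/5; eliminate column x_3 from the other rows.
After both pivots, the entry at constraint row 2, column x_2 is 1.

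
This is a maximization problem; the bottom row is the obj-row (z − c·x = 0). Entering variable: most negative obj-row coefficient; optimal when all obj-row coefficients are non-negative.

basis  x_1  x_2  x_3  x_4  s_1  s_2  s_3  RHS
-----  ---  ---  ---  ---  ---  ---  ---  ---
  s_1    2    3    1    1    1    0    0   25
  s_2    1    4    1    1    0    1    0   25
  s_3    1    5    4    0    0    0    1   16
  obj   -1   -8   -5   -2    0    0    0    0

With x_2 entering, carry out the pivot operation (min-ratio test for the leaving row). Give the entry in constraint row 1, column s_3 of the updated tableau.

Ratio test on column x_2 — row 1: 25/3 = 25/3; row 2: 25/4 = 25/4; row 3: 16/5 = 16/5. Minimum is 16/5 at row 3 (s_3 leaves); pivot element 5.
Divide row 3 by 5; eliminate column x_2 from the other rows.
Row 1 update in column s_3: 0 − 3·(1/5) = -3/5.

-3/5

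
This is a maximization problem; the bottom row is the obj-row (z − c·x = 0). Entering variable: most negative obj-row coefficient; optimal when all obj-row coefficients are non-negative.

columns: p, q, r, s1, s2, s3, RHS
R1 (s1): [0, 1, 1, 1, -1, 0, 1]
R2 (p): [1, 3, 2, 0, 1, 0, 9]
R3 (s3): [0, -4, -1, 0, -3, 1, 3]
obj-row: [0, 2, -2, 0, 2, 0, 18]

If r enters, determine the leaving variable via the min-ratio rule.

s1

Column r entries and ratios — s1: 1/1 = 1; p: 9/2 = 9/2; s3: -1 ≤ 0, skip.
Smallest ratio is 1 in the row of s1, so s1 leaves.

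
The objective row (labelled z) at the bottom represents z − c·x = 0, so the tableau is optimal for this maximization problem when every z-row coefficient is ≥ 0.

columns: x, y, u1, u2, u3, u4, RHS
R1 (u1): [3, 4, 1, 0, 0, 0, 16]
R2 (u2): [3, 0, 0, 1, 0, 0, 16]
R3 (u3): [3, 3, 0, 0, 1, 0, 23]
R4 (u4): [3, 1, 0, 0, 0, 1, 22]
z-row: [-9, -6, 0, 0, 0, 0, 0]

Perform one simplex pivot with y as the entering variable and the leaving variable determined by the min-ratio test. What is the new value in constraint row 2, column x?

3

Ratio test on column y — row 1: 16/4 = 4; row 2: entry 0 ≤ 0; row 3: 23/3 = 23/3; row 4: 22/1 = 22. Minimum is 4 at row 1 (u1 leaves); pivot element 4.
Divide row 1 by 4; eliminate column y from the other rows.
Row 2 update in column x: 3 − 0·(3/4) = 3.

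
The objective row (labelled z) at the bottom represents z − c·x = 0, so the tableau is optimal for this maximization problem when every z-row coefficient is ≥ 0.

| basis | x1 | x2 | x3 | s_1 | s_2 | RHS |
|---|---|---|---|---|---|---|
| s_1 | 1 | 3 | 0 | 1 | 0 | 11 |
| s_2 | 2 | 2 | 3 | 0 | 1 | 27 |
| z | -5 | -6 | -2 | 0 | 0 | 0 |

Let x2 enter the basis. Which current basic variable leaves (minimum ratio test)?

s_1

Column x2 entries and ratios — s_1: 11/3 = 11/3; s_2: 27/2 = 27/2.
Smallest ratio is 11/3 in the row of s_1, so s_1 leaves.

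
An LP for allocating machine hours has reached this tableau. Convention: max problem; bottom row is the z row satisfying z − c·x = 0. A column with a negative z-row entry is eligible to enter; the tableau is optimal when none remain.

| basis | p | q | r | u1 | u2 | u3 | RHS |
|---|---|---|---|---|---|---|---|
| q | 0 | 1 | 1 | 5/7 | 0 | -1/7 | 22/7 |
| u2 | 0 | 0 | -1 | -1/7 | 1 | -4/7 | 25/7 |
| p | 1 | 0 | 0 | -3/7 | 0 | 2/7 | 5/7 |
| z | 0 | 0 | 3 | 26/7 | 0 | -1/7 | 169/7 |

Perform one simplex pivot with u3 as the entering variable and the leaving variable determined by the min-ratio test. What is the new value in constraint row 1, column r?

1

Ratio test on column u3 — row 1: entry -1/7 ≤ 0; row 2: entry -4/7 ≤ 0; row 3: (5/7)/(2/7) = 5/2. Minimum is 5/2 at row 3 (p leaves); pivot element 2/7.
Divide row 3 by 2/7; eliminate column u3 from the other rows.
Row 1 update in column r: 1 − (-1/7)·0 = 1.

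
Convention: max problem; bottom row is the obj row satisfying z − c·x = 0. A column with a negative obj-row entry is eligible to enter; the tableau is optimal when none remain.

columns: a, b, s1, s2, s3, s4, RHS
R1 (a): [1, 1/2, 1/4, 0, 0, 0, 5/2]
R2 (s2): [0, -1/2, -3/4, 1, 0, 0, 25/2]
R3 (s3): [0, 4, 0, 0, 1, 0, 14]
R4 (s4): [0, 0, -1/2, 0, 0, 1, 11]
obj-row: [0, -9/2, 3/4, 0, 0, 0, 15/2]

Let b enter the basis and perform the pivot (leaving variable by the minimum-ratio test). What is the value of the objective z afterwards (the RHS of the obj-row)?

Ratio test on column b — row 1: (5/2)/(1/2) = 5; row 2: entry -1/2 ≤ 0; row 3: 14/4 = 7/2; row 4: entry 0 ≤ 0. Minimum is 7/2 at row 3 (s3 leaves); pivot element 4.
Pivot on row 3; the obj-row RHS becomes 15/2 − (-9/2)·(7/2) = 93/4.

93/4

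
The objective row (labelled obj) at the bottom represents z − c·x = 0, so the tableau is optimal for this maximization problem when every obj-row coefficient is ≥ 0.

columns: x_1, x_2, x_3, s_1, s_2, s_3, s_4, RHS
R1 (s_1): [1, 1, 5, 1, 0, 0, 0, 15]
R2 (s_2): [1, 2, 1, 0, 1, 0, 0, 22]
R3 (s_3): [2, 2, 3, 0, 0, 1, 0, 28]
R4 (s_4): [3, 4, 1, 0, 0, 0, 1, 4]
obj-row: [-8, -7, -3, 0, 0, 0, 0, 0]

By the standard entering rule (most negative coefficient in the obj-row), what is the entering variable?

Negative obj-row entries: x_1: -8, x_2: -7, x_3: -3.
The most negative is -8 in column x_1, so x_1 enters.

x_1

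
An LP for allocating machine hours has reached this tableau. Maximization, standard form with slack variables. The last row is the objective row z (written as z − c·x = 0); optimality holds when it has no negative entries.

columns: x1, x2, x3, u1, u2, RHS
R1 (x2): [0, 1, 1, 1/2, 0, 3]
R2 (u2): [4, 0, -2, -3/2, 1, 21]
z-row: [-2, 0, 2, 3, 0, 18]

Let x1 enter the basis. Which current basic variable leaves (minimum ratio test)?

u2

Column x1 entries and ratios — x2: 0 ≤ 0, skip; u2: 21/4 = 21/4.
Smallest ratio is 21/4 in the row of u2, so u2 leaves.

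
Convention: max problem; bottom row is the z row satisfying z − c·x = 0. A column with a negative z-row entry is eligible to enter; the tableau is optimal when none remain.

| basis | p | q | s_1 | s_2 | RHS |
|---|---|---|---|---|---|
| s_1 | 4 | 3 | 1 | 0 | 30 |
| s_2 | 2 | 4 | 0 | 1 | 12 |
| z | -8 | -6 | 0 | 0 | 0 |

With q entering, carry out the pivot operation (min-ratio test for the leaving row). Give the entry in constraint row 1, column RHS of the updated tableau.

Ratio test on column q — row 1: 30/3 = 10; row 2: 12/4 = 3. Minimum is 3 at row 2 (s_2 leaves); pivot element 4.
Divide row 2 by 4; eliminate column q from the other rows.
Row 1 update in column RHS: 30 − 3·3 = 21.

21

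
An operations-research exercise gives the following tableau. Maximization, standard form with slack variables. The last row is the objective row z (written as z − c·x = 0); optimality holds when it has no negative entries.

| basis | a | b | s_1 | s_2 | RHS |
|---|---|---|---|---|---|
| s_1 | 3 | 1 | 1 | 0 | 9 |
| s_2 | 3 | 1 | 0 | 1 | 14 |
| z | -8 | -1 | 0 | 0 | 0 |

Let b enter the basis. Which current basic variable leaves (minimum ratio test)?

Column b entries and ratios — s_1: 9/1 = 9; s_2: 14/1 = 14.
Smallest ratio is 9 in the row of s_1, so s_1 leaves.

s_1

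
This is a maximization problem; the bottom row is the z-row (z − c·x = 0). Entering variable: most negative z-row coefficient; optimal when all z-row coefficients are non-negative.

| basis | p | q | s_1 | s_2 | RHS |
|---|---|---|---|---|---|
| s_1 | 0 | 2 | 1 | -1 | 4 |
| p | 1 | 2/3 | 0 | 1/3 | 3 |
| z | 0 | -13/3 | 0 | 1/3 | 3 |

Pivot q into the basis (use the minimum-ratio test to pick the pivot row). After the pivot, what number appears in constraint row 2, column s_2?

2/3

Ratio test on column q — row 1: 4/2 = 2; row 2: 3/(2/3) = 9/2. Minimum is 2 at row 1 (s_1 leaves); pivot element 2.
Divide row 1 by 2; eliminate column q from the other rows.
Row 2 update in column s_2: 1/3 − (2/3)·(-1/2) = 2/3.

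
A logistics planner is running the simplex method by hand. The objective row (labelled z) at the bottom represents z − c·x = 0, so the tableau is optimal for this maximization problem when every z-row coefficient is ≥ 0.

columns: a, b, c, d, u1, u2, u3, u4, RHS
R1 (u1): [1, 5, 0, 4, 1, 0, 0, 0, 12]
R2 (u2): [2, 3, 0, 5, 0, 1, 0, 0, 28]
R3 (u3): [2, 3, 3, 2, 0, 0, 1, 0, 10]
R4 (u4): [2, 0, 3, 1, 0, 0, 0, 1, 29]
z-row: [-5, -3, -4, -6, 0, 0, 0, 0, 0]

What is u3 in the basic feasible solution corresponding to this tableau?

u3 is basic (row 3); its value is the RHS of that row, 10.

10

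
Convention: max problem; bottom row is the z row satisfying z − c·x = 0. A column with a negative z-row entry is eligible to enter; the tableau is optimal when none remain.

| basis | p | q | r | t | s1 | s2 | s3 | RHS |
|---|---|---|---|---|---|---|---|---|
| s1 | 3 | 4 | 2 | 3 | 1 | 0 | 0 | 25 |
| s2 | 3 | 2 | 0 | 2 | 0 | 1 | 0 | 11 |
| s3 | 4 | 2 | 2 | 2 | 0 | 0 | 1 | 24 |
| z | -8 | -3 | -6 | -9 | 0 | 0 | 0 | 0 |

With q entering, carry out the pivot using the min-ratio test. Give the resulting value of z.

Ratio test on column q — row 1: 25/4 = 25/4; row 2: 11/2 = 11/2; row 3: 24/2 = 12. Minimum is 11/2 at row 2 (s2 leaves); pivot element 2.
Pivot on row 2; the z-row RHS becomes 0 − (-3)·(11/2) = 33/2.

33/2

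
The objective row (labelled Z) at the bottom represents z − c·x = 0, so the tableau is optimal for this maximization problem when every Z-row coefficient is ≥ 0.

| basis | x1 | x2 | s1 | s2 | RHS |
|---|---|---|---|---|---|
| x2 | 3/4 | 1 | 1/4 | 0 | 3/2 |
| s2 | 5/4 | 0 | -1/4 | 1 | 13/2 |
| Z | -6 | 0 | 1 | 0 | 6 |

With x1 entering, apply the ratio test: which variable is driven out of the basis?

Column x1 entries and ratios — x2: (3/2)/(3/4) = 2; s2: (13/2)/(5/4) = 26/5.
Smallest ratio is 2 in the row of x2, so x2 leaves.

x2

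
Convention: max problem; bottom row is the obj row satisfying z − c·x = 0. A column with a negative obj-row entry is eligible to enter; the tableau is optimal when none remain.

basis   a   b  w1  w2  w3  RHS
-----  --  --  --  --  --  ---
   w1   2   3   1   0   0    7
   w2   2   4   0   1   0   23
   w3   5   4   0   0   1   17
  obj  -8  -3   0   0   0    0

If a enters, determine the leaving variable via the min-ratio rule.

w3

Column a entries and ratios — w1: 7/2 = 7/2; w2: 23/2 = 23/2; w3: 17/5 = 17/5.
Smallest ratio is 17/5 in the row of w3, so w3 leaves.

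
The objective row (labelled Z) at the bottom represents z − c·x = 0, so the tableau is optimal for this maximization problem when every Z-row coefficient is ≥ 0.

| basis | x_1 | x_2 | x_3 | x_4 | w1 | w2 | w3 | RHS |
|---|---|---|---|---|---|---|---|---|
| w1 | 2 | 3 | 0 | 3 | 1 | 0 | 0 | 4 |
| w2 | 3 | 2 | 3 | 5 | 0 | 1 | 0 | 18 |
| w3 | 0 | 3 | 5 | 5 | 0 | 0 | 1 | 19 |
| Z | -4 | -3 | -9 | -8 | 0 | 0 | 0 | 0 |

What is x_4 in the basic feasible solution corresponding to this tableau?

0

x_4 is not in the basis, so in the current basic feasible solution x_4 = 0.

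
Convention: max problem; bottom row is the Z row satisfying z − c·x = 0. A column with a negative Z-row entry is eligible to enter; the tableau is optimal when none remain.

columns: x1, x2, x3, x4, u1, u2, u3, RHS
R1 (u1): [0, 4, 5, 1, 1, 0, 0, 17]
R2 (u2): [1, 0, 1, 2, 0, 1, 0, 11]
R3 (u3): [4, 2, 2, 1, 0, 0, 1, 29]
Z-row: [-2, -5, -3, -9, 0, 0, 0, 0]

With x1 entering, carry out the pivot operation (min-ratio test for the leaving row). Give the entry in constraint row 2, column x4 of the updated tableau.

Ratio test on column x1 — row 1: entry 0 ≤ 0; row 2: 11/1 = 11; row 3: 29/4 = 29/4. Minimum is 29/4 at row 3 (u3 leaves); pivot element 4.
Divide row 3 by 4; eliminate column x1 from the other rows.
Row 2 update in column x4: 2 − 1·(1/4) = 7/4.

7/4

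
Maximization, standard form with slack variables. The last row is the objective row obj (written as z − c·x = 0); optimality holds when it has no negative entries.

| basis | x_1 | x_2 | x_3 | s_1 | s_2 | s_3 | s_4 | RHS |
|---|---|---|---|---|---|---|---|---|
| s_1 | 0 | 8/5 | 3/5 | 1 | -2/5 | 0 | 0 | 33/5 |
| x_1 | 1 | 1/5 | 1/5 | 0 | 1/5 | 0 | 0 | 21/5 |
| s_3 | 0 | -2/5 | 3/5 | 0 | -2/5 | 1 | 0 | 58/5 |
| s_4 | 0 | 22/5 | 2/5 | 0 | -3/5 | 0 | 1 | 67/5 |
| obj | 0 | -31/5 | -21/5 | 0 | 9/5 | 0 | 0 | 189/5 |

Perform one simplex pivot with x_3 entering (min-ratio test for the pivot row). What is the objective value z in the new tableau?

84

Ratio test on column x_3 — row 1: (33/5)/(3/5) = 11; row 2: (21/5)/(1/5) = 21; row 3: (58/5)/(3/5) = 58/3; row 4: (67/5)/(2/5) = 67/2. Minimum is 11 at row 1 (s_1 leaves); pivot element 3/5.
Pivot on row 1; the obj-row RHS becomes 189/5 − (-21/5)·11 = 84.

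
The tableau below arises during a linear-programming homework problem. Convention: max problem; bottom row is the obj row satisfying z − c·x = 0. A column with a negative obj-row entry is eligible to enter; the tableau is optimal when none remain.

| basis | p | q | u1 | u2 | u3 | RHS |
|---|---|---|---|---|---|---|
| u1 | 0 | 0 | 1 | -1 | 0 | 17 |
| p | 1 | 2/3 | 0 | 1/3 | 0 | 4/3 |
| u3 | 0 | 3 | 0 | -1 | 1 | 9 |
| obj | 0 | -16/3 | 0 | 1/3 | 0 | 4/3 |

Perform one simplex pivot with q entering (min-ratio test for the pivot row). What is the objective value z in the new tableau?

Ratio test on column q — row 1: entry 0 ≤ 0; row 2: (4/3)/(2/3) = 2; row 3: 9/3 = 3. Minimum is 2 at row 2 (p leaves); pivot element 2/3.
Pivot on row 2; the obj-row RHS becomes 4/3 − (-16/3)·2 = 12.

12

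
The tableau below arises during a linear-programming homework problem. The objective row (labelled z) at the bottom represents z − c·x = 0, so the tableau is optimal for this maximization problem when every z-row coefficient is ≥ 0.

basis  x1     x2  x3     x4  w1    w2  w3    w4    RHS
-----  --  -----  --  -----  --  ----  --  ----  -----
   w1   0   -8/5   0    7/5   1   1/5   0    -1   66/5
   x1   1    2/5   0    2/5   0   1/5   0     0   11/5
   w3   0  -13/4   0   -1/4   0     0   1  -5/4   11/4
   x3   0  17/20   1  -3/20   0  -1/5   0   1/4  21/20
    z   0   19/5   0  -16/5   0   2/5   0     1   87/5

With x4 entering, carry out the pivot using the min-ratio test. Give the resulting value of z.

35

Ratio test on column x4 — row 1: (66/5)/(7/5) = 66/7; row 2: (11/5)/(2/5) = 11/2; row 3: entry -1/4 ≤ 0; row 4: entry -3/20 ≤ 0. Minimum is 11/2 at row 2 (x1 leaves); pivot element 2/5.
Pivot on row 2; the z-row RHS becomes 87/5 − (-16/5)·(11/2) = 35.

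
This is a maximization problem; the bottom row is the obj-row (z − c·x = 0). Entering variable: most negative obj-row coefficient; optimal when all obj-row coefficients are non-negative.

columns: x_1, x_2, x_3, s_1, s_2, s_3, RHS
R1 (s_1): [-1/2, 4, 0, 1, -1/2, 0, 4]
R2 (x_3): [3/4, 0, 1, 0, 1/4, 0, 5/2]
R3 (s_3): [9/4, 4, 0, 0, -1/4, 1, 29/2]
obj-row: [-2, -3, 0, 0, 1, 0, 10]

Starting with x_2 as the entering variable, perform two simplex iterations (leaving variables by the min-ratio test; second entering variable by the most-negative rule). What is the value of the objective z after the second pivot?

Ratio test on column x_2 — row 1: 4/4 = 1; row 2: entry 0 ≤ 0; row 3: (29/2)/4 = 29/8. Minimum is 1 at row 1 (s_1 leaves); pivot element 4.
Pivot on row 1; the obj-row RHS becomes 10 − (-3)·1 = 13.
Next entering variable (most negative obj-row entry -19/8): x_1.
Ratio test on column x_1 — row 1: entry -1/8 ≤ 0; row 2: (5/2)/(3/4) = 10/3; row 3: (21/2)/(11/4) = 42/11. Minimum is 10/3 at row 2 (x_3 leaves); pivot element 3/4.
After the second pivot the obj-row RHS is 13 − (-19/8)·(10/3) = 251/12.

251/12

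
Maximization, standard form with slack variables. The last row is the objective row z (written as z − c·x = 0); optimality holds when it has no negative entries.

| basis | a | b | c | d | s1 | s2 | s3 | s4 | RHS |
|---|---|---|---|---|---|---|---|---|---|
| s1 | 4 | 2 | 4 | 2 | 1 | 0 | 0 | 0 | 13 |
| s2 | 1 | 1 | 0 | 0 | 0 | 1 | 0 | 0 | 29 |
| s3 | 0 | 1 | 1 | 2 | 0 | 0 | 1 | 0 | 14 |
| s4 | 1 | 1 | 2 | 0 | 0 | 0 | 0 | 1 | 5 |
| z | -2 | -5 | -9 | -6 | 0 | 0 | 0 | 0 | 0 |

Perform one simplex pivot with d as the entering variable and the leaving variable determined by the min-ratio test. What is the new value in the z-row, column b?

1

Ratio test on column d — row 1: 13/2 = 13/2; row 2: entry 0 ≤ 0; row 3: 14/2 = 7; row 4: entry 0 ≤ 0. Minimum is 13/2 at row 1 (s1 leaves); pivot element 2.
Divide row 1 by 2; eliminate column d from the other rows.
z-row update in column b: -5 − (-6)·1 = 1.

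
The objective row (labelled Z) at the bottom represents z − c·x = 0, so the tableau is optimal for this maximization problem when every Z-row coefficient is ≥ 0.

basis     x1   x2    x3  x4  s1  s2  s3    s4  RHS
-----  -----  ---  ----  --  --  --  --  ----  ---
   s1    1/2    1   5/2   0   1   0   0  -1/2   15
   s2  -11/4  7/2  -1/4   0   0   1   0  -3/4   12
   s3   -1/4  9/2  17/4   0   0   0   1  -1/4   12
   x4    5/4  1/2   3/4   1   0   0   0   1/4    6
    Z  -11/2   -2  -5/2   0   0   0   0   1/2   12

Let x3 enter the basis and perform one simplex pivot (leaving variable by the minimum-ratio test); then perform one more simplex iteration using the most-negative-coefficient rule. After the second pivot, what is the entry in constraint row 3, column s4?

-1/22

Ratio test on column x3 — row 1: 15/(5/2) = 6; row 2: entry -1/4 ≤ 0; row 3: 12/(17/4) = 48/17; row 4: 6/(3/4) = 8. Minimum is 48/17 at row 3 (s3 leaves); pivot element 17/4.
Divide row 3 by 17/4; eliminate column x3 from the other rows.
Second iteration: most negative Z-row entry is -96/17 in column x1, so x1 enters.
Ratio test on column x1 — row 1: (135/17)/(11/17) = 135/11; row 2: entry -47/17 ≤ 0; row 3: entry -1/17 ≤ 0; row 4: (66/17)/(22/17) = 3. Minimum is 3 at row 4 (x4 leaves); pivot element 22/17.
Divide row 4 by 22/17; eliminate column x1 from the other rows.
After both pivots, the entry at constraint row 3, column s4 is -1/22.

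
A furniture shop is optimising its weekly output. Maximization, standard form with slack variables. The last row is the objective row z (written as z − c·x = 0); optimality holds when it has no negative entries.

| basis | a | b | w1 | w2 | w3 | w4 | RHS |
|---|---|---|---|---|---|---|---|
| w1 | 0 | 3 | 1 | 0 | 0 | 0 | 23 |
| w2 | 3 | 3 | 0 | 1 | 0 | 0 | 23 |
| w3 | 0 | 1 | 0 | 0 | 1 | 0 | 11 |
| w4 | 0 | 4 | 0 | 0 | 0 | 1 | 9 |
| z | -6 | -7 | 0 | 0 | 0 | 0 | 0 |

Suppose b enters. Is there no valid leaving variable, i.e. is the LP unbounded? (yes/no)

Column b has positive entries in row(s) 1, 2, 3, 4, so the ratio test bounds it — not unbounded.

no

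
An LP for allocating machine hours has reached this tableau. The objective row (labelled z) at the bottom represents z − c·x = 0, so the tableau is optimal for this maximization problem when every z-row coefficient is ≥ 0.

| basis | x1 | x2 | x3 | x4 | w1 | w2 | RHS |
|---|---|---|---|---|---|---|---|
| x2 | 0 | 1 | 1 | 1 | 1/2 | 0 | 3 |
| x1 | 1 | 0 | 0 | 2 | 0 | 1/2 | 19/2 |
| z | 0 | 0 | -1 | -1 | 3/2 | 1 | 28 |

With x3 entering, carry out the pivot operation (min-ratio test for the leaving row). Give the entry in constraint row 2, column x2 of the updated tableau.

0

Ratio test on column x3 — row 1: 3/1 = 3; row 2: entry 0 ≤ 0. Minimum is 3 at row 1 (x2 leaves); pivot element 1.
Divide row 1 by 1; eliminate column x3 from the other rows.
Row 2 update in column x2: 0 − 0·1 = 0.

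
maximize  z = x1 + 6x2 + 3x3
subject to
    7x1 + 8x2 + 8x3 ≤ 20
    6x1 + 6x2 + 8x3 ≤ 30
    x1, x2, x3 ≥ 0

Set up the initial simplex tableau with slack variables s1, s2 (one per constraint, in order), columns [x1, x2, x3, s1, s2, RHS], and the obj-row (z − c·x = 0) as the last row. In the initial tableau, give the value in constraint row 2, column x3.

8

Constraint 2 has coefficient 8 on x3.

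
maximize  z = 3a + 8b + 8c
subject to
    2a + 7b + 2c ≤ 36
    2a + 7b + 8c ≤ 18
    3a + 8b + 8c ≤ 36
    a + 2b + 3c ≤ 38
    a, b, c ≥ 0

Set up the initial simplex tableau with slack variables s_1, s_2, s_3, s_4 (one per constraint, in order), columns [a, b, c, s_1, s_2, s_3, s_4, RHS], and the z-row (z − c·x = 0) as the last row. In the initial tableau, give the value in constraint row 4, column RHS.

38

The RHS of constraint 4 is b_4 = 38.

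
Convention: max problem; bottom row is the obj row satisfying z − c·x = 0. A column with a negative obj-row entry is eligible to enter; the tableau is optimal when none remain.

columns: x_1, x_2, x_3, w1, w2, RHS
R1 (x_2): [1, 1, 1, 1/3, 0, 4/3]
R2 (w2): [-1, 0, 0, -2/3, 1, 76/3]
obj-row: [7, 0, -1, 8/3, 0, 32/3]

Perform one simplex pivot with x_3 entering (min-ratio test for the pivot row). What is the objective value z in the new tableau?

Ratio test on column x_3 — row 1: (4/3)/1 = 4/3; row 2: entry 0 ≤ 0. Minimum is 4/3 at row 1 (x_2 leaves); pivot element 1.
Pivot on row 1; the obj-row RHS becomes 32/3 − (-1)·(4/3) = 12.

12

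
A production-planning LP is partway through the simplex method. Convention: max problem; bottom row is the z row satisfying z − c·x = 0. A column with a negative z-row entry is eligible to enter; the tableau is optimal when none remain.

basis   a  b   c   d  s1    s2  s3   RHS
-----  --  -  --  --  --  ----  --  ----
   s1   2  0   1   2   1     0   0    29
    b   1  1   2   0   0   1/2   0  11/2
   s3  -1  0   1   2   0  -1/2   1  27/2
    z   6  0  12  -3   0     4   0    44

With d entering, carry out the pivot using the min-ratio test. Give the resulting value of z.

257/4

Ratio test on column d — row 1: 29/2 = 29/2; row 2: entry 0 ≤ 0; row 3: (27/2)/2 = 27/4. Minimum is 27/4 at row 3 (s3 leaves); pivot element 2.
Pivot on row 3; the z-row RHS becomes 44 − (-3)·(27/4) = 257/4.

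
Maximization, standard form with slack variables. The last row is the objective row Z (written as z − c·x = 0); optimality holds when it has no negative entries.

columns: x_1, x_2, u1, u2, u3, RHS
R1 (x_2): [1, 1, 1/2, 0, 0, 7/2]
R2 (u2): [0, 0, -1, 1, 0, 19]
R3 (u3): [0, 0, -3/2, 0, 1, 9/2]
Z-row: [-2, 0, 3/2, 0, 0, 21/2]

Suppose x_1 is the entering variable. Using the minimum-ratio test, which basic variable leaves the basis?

x_2

Column x_1 entries and ratios — x_2: (7/2)/1 = 7/2; u2: 0 ≤ 0, skip; u3: 0 ≤ 0, skip.
Smallest ratio is 7/2 in the row of x_2, so x_2 leaves.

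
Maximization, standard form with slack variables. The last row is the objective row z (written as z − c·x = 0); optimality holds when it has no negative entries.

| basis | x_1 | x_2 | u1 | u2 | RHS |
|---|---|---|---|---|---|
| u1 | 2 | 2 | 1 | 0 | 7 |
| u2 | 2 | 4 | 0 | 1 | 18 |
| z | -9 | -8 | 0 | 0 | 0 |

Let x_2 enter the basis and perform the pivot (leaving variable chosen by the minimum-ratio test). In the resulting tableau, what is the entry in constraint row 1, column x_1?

1

Ratio test on column x_2 — row 1: 7/2 = 7/2; row 2: 18/4 = 9/2. Minimum is 7/2 at row 1 (u1 leaves); pivot element 2.
Divide row 1 by 2; eliminate column x_2 from the other rows.
In the new row 1, the x_1 entry is the old entry divided by the pivot: 2/2 = 1.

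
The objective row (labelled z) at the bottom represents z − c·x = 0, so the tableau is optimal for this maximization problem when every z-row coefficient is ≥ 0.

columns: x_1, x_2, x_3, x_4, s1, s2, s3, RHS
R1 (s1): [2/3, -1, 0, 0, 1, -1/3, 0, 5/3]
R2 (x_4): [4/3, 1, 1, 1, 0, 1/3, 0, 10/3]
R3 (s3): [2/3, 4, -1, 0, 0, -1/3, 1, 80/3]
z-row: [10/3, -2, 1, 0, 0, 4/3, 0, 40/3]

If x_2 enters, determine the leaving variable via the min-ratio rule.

x_4

Column x_2 entries and ratios — s1: -1 ≤ 0, skip; x_4: (10/3)/1 = 10/3; s3: (80/3)/4 = 20/3.
Smallest ratio is 10/3 in the row of x_4, so x_4 leaves.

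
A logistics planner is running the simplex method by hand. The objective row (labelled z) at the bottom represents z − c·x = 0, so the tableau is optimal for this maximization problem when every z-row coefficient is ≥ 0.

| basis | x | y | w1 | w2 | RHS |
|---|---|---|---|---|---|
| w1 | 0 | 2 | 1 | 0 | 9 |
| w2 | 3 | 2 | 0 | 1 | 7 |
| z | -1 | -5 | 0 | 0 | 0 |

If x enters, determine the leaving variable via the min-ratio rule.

Column x entries and ratios — w1: 0 ≤ 0, skip; w2: 7/3 = 7/3.
Smallest ratio is 7/3 in the row of w2, so w2 leaves.

w2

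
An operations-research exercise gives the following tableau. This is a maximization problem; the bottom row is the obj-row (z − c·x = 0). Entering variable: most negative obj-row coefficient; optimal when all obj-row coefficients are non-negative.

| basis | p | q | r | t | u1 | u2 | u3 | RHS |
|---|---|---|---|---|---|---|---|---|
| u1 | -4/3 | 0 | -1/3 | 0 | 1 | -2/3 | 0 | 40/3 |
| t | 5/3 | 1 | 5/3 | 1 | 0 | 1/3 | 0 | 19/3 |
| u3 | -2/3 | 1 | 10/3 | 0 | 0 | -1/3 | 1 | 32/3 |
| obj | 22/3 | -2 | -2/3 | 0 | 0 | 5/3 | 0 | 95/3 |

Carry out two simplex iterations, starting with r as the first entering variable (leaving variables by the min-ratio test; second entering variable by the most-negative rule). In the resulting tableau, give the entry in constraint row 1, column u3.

Ratio test on column r — row 1: entry -1/3 ≤ 0; row 2: (19/3)/(5/3) = 19/5; row 3: (32/3)/(10/3) = 16/5. Minimum is 16/5 at row 3 (u3 leaves); pivot element 10/3.
Divide row 3 by 10/3; eliminate column r from the other rows.
Second iteration: most negative obj-row entry is -9/5 in column q, so q enters.
Ratio test on column q — row 1: (72/5)/(1/10) = 144; row 2: 1/(1/2) = 2; row 3: (16/5)/(3/10) = 32/3. Minimum is 2 at row 2 (t leaves); pivot element 1/2.
Divide row 2 by 1/2; eliminate column q from the other rows.
After both pivots, the entry at constraint row 1, column u3 is 1/5.

1/5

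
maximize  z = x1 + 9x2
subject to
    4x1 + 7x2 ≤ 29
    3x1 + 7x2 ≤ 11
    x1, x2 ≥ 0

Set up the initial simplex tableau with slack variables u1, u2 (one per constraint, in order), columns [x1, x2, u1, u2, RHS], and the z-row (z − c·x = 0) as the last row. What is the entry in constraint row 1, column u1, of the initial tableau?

Slack u1 belongs to constraint 1; its column is the unit vector e_1, so the entry in row 1 is 1.

1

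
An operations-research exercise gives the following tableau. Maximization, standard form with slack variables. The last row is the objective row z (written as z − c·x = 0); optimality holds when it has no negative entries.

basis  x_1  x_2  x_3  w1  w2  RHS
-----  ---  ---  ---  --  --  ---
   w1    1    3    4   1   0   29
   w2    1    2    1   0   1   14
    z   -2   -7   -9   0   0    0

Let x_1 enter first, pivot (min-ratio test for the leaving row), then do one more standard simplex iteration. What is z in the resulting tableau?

Ratio test on column x_1 — row 1: 29/1 = 29; row 2: 14/1 = 14. Minimum is 14 at row 2 (w2 leaves); pivot element 1.
Pivot on row 2; the z-row RHS becomes 0 − (-2)·14 = 28.
Next entering variable (most negative z-row entry -7): x_3.
Ratio test on column x_3 — row 1: 15/3 = 5; row 2: 14/1 = 14. Minimum is 5 at row 1 (w1 leaves); pivot element 3.
After the second pivot the z-row RHS is 28 − (-7)·5 = 63.

63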